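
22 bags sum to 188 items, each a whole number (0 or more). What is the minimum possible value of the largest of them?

Some value must be at least ⌈188/22⌉ = 9, since 22 × 8 = 176 < 188.
Achievable: 12 of them at 9 and 10 at 8 total 188.

9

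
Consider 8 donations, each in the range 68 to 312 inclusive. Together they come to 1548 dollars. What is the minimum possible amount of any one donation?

68

To make one donation as small as possible, make the other 7 as large as possible.
The other 7 can take up 7 × 312 = 2184 ≥ 1548 − 68, so one donation can sit at its floor of 68.
Achievable: one at 68 and the other 7 totalling 1480, which fits since 7 × 68 ≤ 1480 ≤ 7 × 312.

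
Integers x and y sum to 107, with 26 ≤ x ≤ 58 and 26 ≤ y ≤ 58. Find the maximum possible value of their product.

xy = x(107 − x) is maximized when x is as near 107/2 as the bounds allow.
Taking x = 53 and y = 54 (both in [26, 58]) gives xy = 2862.

2862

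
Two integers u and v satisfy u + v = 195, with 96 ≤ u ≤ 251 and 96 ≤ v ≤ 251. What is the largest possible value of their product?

For a fixed sum, the product uv is largest when u and v are as close as possible.
Taking u = 97 and v = 98 (both in [96, 251]) gives uv = 9506.

9506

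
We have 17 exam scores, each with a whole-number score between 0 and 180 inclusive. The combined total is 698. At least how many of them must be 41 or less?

1

Let j be the number exceeding 41. Then the total is ≥ 42·j + 0·(17 − j) = 0 + 42j.
So 42j ≤ 698 and j ≤ 16; hence at least 17 − 16 = 1 are ≤ 41.
Exactly 1 works: 1 value at 0 and 16 at 42 total 672; raise one of the low values by 26 (still ≤ 41) to hit 698.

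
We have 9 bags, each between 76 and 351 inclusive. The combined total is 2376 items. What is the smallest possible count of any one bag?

To make one bag as small as possible, make the other 8 as large as possible.
The other 8 can take up 8 × 351 = 2808 ≥ 2376 − 76, so one bag can sit at its floor of 76.
Achievable: one at 76 and the other 8 totalling 2300, which fits since 8 × 76 ≤ 2300 ≤ 8 × 351.

76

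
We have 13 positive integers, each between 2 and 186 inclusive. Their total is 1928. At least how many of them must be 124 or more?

Suppose at most 13 − j of them reach 124; then j values are ≤ 123 and the rest ≤ 186.
The total is then ≤ 123·j + 186·(13 − j) = 2418 − 63j. For this to be ≥ 1928 we need j ≤ 7, so at least 13 − 7 = 6 must reach 124.
Exactly 6 works: 6 values at 186 and 7 at 123 total 1977; lower one of the high values by 49 (still ≥ 124) to hit 1928.

6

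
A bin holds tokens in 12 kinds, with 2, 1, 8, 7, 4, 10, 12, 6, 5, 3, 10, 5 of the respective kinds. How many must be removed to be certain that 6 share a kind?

In the worst case you take as many as possible of each kind without reaching 6: 2 + 1 + 5 + 5 + 4 + 5 + 5 + 5 + 5 + 3 + 5 + 5 = 50.
The next one must give 6 of some kind, so 50 + 1 = 51.

51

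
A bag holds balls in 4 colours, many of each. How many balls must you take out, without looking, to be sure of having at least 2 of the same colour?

5

In the worst case you draw 1 of each of the 4 colours: 4 × 1 = 4.
One more forces 2 of some colour, so 4 + 1 = 5.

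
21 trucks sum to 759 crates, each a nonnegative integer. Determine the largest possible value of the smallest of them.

36

If every one of the 21 were at least 37, the total would be at least 21 × 37 = 777 > 759.
Equality holds with 18 values of 36 and 3 values of 37.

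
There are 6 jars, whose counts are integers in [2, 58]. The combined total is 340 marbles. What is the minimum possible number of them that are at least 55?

4

If only k of them are at least 55, the other 6 − k are at most 54, so the total is at most k·58 + (6 − k)·54.
This must reach 340, so k·58 + (6 − k)·54 ≥ 340, giving k ≥ 4.
Exactly 4 works: 4 values at 58 and 2 at 54 total 340.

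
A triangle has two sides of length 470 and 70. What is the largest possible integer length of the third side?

The third side must be less than 470 + 70 = 540.
The largest integer below 540 is 539.

539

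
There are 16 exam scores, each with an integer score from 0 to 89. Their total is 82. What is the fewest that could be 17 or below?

Let j be the number exceeding 17. Then the total is ≥ 18·j + 0·(16 − j) = 0 + 18j.
So 18j ≤ 82 and j ≤ 4; hence at least 16 − 4 = 12 are ≤ 17.
Exactly 12 works: 12 values at 0 and 4 at 18 total 72; raise one of the low values by 10 (still ≤ 17) to hit 82.

12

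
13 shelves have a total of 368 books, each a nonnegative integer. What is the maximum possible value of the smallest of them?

28

If every one of the 13 were at least 29, the total would be at least 13 × 29 = 377 > 368.
Taking 9 copies of 28 and 4 copies of 29 gives exactly 368, so 28 is attained.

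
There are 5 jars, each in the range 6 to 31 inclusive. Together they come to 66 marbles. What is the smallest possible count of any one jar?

To make one jar as small as possible, make the other 4 as large as possible.
The other 4 can take up 4 × 31 = 124 ≥ 66 − 6, so one jar can sit at its floor of 6.
Achievable: one at 6 and the other 4 totalling 60, which fits since 4 × 6 ≤ 60 ≤ 4 × 31.

6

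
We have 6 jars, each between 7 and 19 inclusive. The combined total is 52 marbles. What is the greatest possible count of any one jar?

17

Maximizing one value means minimizing the remaining 5.
The other 5 contribute at least 5 × 7 = 35, leaving at most 52 − 35 = 17.
Since 17 ≤ 19, this is achievable: one at 17 and 5 at 7.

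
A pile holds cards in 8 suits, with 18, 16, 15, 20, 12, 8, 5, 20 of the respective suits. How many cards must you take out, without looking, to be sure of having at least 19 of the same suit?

111

In the worst case you take as many as possible of each suit without reaching 19: 18 + 16 + 15 + 18 + 12 + 8 + 5 + 18 = 110.
The next one must give 19 of some suit, so 110 + 1 = 111.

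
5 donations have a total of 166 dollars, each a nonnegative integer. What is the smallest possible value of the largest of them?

If every one of the 5 were at most 33, the total would be at most 5 × 33 = 165 < 166.
Achievable: 1 of them at 34 and 4 at 33 total 166.

34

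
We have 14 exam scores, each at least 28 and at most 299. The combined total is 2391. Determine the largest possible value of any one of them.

299

To make one score as large as possible, make the other 13 as small as possible.
The other 13 contribute at least 13 × 28 = 364, leaving at most 2391 − 364 = 2027.
But each score is capped at 299, so the maximum is 299.
Achievable: one at 299 and the other 13 totalling 2092, which fits since 13 × 28 ≤ 2092 ≤ 13 × 299.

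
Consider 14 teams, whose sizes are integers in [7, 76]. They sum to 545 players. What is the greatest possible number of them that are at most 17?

8

Each value at 17 or below falls at least 76 − 17 = 59 short of the ceiling 76.
The ceiling total is 14 × 76 = 1064, and we need 545, so at most ⌊(1064 − 545)/59⌋ = 8 can be that low.
k = 8 is achieved by 8 values at 17 and 6 at 76, total 592; lower one of the 76's by 47 (still > 17) to reach 545.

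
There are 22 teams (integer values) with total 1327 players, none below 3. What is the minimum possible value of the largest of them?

The 22 values sum to 1327, so their maximum is at least ⌈1327/22⌉ = 61.
Achievable: 7 of them at 61 and 15 at 60 total 1327.

61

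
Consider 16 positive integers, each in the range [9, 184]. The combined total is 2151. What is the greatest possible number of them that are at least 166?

If k of the values are ≥ 166, the total is ≥ 166k + 9(16 − k).
Setting 166k + 9(16 − k) ≤ 2151 gives 157k ≤ 2007, so k ≤ 12.
k = 12 is achieved by 12 values at 166 and 4 at 9, total 2028; add 123 to one value (staying below 166) to reach 2151.

12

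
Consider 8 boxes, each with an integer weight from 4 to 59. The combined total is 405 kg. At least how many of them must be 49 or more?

2

Suppose at most 8 − j of them reach 49; then j values are ≤ 48 and the rest ≤ 59.
The total is then ≤ 48·j + 59·(8 − j) = 472 − 11j. For this to be ≥ 405 we need j ≤ 6, so at least 8 − 6 = 2 must reach 49.
Exactly 2 works: 2 values at 59 and 6 at 48 total 406; lower one of the high values by 1 (still ≥ 49) to hit 405.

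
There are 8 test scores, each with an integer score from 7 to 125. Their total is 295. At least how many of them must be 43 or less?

Each value above 43 is at least 44, contributing at least 44 − 7 = 37 above the floor 7.
The sum exceeds the floor total 56 by 239, so at most ⌊239/37⌋ = 6 exceed 43, and at least 2 are ≤ 43.
Exactly 2 works: 2 values at 7 and 6 at 44 total 278; raise one of the low values by 17 (still ≤ 43) to hit 295.

2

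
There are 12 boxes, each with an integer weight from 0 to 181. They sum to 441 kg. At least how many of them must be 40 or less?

2

Each value above 40 is at least 41, contributing at least 41 − 0 = 41 above the floor 0.
The sum exceeds the floor total 0 by 441, so at most ⌊441/41⌋ = 10 exceed 40, and at least 2 are ≤ 40.
Exactly 2 works: 2 values at 0 and 10 at 41 total 410; raise one of the low values by 31 (still ≤ 40) to hit 441.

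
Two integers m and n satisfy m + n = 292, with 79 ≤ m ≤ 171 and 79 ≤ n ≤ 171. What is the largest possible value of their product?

For a fixed sum, the product mn is largest when m and n are as close as possible.
Taking m = 146 and n = 146 (both in [79, 171]) gives mn = 21316.

21316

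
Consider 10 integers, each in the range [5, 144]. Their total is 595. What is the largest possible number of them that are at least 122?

4

If k of the values are ≥ 122, the total is ≥ 122k + 5(10 − k).
Setting 122k + 5(10 − k) ≤ 595 gives 117k ≤ 545, so k ≤ 4.
k = 4 is achieved by 4 values at 122 and 6 at 5, total 518; add 77 to one value (staying below 122) to reach 595.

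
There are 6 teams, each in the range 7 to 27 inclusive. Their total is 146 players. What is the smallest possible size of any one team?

To make one team as small as possible, make the other 5 as large as possible.
The other 5 contribute at most 5 × 27 = 135, leaving at least 146 − 135 = 11.
Since 11 ≥ 7, this is achievable: one at 11 and 5 at 27.

11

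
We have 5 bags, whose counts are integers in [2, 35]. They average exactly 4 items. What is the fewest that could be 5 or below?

The total is 5 × 4 = 20.
Each value above 5 is at least 6, contributing at least 6 − 2 = 4 above the floor 2.
The sum exceeds the floor total 10 by 10, so at most ⌊10/4⌋ = 2 exceed 5, and at least 3 are ≤ 5.
Exactly 3 works: 3 values at 2 and 2 at 6 total 18; raise one of the low values by 2 (still ≤ 5) to hit 20.

3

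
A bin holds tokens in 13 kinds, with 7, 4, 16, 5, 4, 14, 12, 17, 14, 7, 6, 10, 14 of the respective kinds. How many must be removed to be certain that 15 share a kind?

In the worst case you take as many as possible of each kind without reaching 15: 7 + 4 + 14 + 5 + 4 + 14 + 12 + 14 + 14 + 7 + 6 + 10 + 14 = 125.
The next one must give 15 of some kind, so 125 + 1 = 126.

126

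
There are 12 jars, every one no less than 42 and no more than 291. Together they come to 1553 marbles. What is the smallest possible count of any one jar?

Minimizing one value means maximizing the remaining 11.
The other 11 can take up 11 × 291 = 3201 ≥ 1553 − 42, so one jar can sit at its floor of 42.
Achievable: one at 42 and the other 11 totalling 1511, which fits since 11 × 42 ≤ 1511 ≤ 11 × 291.

42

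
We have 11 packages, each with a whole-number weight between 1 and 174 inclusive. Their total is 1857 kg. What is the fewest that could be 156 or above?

8

Each value short of 156 is at most 155, costing at least 174 − 155 = 19 against the maximum total of 1914.
We can afford to lose at most 1914 − 1857 = 57, so at most ⌊57/19⌋ = 3 fall short, and at least 8 are ≥ 156.
Exactly 8 works: 8 values at 174 and 3 at 155 total 1857.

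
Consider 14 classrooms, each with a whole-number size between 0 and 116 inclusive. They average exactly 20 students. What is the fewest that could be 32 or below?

6

The total is 14 × 20 = 280.
Let j be the number exceeding 32. Then the total is ≥ 33·j + 0·(14 − j) = 0 + 33j.
So 33j ≤ 280 and j ≤ 8; hence at least 14 − 8 = 6 are ≤ 32.
Exactly 6 works: 6 values at 0 and 8 at 33 total 264; raise one of the low values by 16 (still ≤ 32) to hit 280.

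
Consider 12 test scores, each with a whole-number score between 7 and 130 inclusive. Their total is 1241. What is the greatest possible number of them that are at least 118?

If k of the values are ≥ 118, the total is ≥ 118k + 7(12 − k).
Setting 118k + 7(12 − k) ≤ 1241 gives 111k ≤ 1157, so k ≤ 10.
k = 10 is achieved by 10 values at 118 and 2 at 7, total 1194; add 47 to one value (staying below 118) to reach 1241.

10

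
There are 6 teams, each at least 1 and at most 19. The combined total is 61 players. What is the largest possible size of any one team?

19

Maximizing one value means minimizing the remaining 5.
The other 5 contribute at least 5 × 1 = 5, leaving at most 61 − 5 = 56.
But each team is capped at 19, so the maximum is 19.
Achievable: one at 19 and the other 5 totalling 42, which fits since 5 × 1 ≤ 42 ≤ 5 × 19.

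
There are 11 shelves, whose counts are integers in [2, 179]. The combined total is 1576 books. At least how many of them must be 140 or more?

2

Each value short of 140 is at most 139, costing at least 179 − 139 = 40 against the maximum total of 1969.
We can afford to lose at most 1969 − 1576 = 393, so at most ⌊393/40⌋ = 9 fall short, and at least 2 are ≥ 140.
Exactly 2 works: 2 values at 179 and 9 at 139 total 1609; lower one of the high values by 33 (still ≥ 140) to hit 1576.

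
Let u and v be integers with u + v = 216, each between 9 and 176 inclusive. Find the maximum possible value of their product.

11664

With u + v fixed, uv peaks when the two are closest together.
Taking u = 108 and v = 108 (both in [9, 176]) gives uv = 11664.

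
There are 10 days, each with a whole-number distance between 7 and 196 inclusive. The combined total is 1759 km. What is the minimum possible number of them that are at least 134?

7

If only k of them are at least 134, the other 10 − k are at most 133, so the total is at most k·196 + (10 − k)·133.
This must reach 1759, so k·196 + (10 − k)·133 ≥ 1759, giving k ≥ 7.
Exactly 7 works: 7 values at 196 and 3 at 133 total 1771; lower one of the high values by 12 (still ≥ 134) to hit 1759.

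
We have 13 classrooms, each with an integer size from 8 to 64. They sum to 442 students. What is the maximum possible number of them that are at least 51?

7

If k of the values are ≥ 51, the total is ≥ 51k + 8(13 − k).
Setting 51k + 8(13 − k) ≤ 442 gives 43k ≤ 338, so k ≤ 7.
k = 7 is achieved by 7 values at 51 and 6 at 8, total 405; add 37 to one value (staying below 51) to reach 442.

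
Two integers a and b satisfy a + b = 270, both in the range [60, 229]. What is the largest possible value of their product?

For a fixed sum, the product ab is largest when a and b are as close as possible.
Taking a = 135 and b = 135 (both in [60, 229]) gives ab = 18225.

18225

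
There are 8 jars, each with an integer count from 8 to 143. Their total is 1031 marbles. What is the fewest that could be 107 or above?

If only k of them are at least 107, the other 8 − k are at most 106, so the total is at most k·143 + (8 − k)·106.
This must reach 1031, so k·143 + (8 − k)·106 ≥ 1031, giving k ≥ 5.
Exactly 5 works: 5 values at 143 and 3 at 106 total 1033; lower one of the high values by 2 (still ≥ 107) to hit 1031.

5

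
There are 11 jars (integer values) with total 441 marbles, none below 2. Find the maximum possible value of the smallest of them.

40

If every one of the 11 were at least 41, the total would be at least 11 × 41 = 451 > 441.
Achievable: 10 of them at 40 and 1 at 41 total 441.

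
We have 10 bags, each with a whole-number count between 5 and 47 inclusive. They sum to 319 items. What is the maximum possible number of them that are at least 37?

8

If k of the values are ≥ 37, the total is ≥ 37k + 5(10 − k).
Setting 37k + 5(10 − k) ≤ 319 gives 32k ≤ 269, so k ≤ 8.
k = 8 is achieved by 8 values at 37 and 2 at 5, total 306; add 13 to one value (staying below 37) to reach 319.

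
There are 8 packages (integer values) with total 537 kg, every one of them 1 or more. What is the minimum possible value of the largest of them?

68

If every one of the 8 were at most 67, the total would be at most 8 × 67 = 536 < 537.
Equality holds with 1 value of 68 and 7 values of 67.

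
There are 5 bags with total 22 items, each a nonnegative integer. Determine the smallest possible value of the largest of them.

5

If every one of the 5 were at most 4, the total would be at most 5 × 4 = 20 < 22.
Equality holds with 2 values of 5 and 3 values of 4.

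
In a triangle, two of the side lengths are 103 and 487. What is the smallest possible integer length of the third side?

385

The third side must exceed |103 − 487| = 384.
The smallest integer above 384 is 385.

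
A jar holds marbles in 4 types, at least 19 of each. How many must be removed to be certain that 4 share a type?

In the worst case you draw 3 of each of the 4 types: 4 × 3 = 12.
One more forces 4 of some type, so 12 + 1 = 13.

13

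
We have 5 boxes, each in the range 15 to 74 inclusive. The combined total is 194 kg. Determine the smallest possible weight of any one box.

Minimizing one value means maximizing the remaining 4.
The other 4 can take up 4 × 74 = 296 ≥ 194 − 15, so one box can sit at its floor of 15.
Achievable: one at 15 and the other 4 totalling 179, which fits since 4 × 15 ≤ 179 ≤ 4 × 74.

15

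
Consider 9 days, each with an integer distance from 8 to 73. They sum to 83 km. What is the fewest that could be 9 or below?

If only k of them are at most 9, the other 9 − k are at least 10, so the total is at least (9 − k)·10 + k·8.
This is ≤ 83, so (9 − k)·10 + 8k ≤ 83, which gives k ≥ 4.
Exactly 4 works: 4 values at 8 and 5 at 10 total 82; raise one of the low values by 1 (still ≤ 9) to hit 83.

4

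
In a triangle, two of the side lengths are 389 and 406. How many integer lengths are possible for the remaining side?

777

The triangle inequality gives |389 − 406| < c < 389 + 406, i.e. 17 < c < 795.
So c can be any integer from 18 to 794: 777 values.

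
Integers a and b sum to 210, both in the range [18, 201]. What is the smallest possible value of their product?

For a fixed sum, ab is smallest when a and b are as far apart as possible.
The extreme feasible split is a = 18, b = 192, giving ab = 3456.

3456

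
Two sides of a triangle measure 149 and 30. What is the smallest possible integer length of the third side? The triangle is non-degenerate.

120

The third side must exceed |149 − 30| = 119.
The smallest integer above 119 is 120.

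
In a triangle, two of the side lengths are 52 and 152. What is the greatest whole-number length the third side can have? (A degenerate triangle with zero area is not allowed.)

203

The third side must be less than 52 + 152 = 204.
The largest integer below 204 is 203.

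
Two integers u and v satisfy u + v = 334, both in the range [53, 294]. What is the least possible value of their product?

14893

For a fixed sum, uv is smallest when u and v are as far apart as possible.
At the endpoint u = 53, v = 334 − 53 = 281, so uv = 53 × 281 = 14893.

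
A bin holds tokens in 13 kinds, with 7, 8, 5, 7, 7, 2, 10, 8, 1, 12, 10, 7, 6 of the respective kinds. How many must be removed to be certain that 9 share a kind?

83

In the worst case you take as many as possible of each kind without reaching 9: 7 + 8 + 5 + 7 + 7 + 2 + 8 + 8 + 1 + 8 + 8 + 7 + 6 = 82.
The next one must give 9 of some kind, so 82 + 1 = 83.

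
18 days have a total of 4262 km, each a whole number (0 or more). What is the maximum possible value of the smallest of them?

236

The 18 values sum to 4262, so their minimum is at most ⌊4262/18⌋ = 236.
Taking 4 copies of 236 and 14 copies of 237 gives exactly 4262, so 236 is attained.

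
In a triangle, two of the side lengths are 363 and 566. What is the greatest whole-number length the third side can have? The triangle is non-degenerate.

The third side must be less than 363 + 566 = 929.
The largest integer below 929 is 928.

928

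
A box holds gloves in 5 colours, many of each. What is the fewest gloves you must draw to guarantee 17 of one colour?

81

In the worst case you draw 16 of each of the 5 colours: 5 × 16 = 80.
One more forces 17 of some colour, so 80 + 1 = 81.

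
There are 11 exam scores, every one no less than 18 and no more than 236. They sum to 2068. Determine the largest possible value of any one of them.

Maximizing one value means minimizing the remaining 10.
The other 10 contribute at least 10 × 18 = 180, leaving at most 2068 − 180 = 1888.
But each score is capped at 236, so the maximum is 236.
Achievable: one at 236 and the other 10 totalling 1832, which fits since 10 × 18 ≤ 1832 ≤ 10 × 236.

236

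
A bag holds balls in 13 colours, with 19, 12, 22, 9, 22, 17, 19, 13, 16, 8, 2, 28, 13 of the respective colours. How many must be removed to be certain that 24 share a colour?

In the worst case you take as many as possible of each colour without reaching 24: 19 + 12 + 22 + 9 + 22 + 17 + 19 + 13 + 16 + 8 + 2 + 23 + 13 = 195.
The next one must give 24 of some colour, so 195 + 1 = 196.

196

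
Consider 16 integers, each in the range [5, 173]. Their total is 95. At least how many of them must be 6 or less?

9

Each value above 6 is at least 7, contributing at least 7 − 5 = 2 above the floor 5.
The sum exceeds the floor total 80 by 15, so at most ⌊15/2⌋ = 7 exceed 6, and at least 9 are ≤ 6.
Exactly 9 works: 9 values at 5 and 7 at 7 total 94; raise one of the low values by 1 (still ≤ 6) to hit 95.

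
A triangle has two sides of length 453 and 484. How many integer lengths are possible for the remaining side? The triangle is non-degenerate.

The triangle inequality gives |453 − 484| < c < 453 + 484, i.e. 31 < c < 937.
So c can be any integer from 32 to 936: 905 values.

905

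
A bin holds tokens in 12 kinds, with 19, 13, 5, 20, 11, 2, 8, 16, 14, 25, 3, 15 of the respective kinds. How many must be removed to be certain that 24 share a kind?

150

In the worst case you take as many as possible of each kind without reaching 24: 19 + 13 + 5 + 20 + 11 + 2 + 8 + 16 + 14 + 23 + 3 + 15 = 149.
The next one must give 24 of some kind, so 149 + 1 = 150.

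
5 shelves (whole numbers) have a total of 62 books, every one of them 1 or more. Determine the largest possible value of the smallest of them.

The 5 values sum to 62, so their minimum is at most ⌊62/5⌋ = 12.
Equality holds with 3 values of 12 and 2 values of 13.

12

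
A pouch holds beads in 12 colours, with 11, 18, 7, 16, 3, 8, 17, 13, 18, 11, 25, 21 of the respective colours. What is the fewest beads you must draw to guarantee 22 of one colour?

In the worst case you take as many as possible of each colour without reaching 22: 11 + 18 + 7 + 16 + 3 + 8 + 17 + 13 + 18 + 11 + 21 + 21 = 164.
The next one must give 22 of some colour, so 164 + 1 = 165.

165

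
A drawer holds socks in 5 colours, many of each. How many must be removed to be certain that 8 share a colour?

You could draw 7 of every colour without reaching 8 of any — 35 in all.
One more forces 8 of some colour, so 35 + 1 = 36.

36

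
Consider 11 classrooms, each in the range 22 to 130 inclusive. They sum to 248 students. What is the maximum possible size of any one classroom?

To make one classroom as large as possible, make the other 10 as small as possible.
The other 10 contribute at least 10 × 22 = 220, leaving at most 248 − 220 = 28.
Since 28 ≤ 130, this is achievable: one at 28 and 10 at 22.

28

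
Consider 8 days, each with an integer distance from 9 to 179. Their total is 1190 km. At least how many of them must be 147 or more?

Suppose at most 8 − j of them reach 147; then j values are ≤ 146 and the rest ≤ 179.
The total is then ≤ 146·j + 179·(8 − j) = 1432 − 33j. For this to be ≥ 1190 we need j ≤ 7, so at least 8 − 7 = 1 must reach 147.
Exactly 1 works: 1 value at 179 and 7 at 146 total 1201; lower one of the high values by 11 (still ≥ 147) to hit 1190.

1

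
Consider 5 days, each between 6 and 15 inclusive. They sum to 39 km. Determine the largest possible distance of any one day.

Maximizing one value means minimizing the remaining 4.
The other 4 contribute at least 4 × 6 = 24, leaving at most 39 − 24 = 15.
Since 15 ≤ 15, this is achievable: one at 15 and 4 at 6.

15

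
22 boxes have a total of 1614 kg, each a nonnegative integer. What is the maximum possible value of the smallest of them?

73

The 22 values sum to 1614, so their minimum is at most ⌊1614/22⌋ = 73.
Achievable: 14 of them at 73 and 8 at 74 total 1614.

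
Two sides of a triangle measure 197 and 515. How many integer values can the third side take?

The triangle inequality gives |197 − 515| < c < 197 + 515, i.e. 318 < c < 712.
So c can be any integer from 319 to 711: 393 values.

393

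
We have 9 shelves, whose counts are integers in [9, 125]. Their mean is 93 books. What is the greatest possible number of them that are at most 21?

The total is 9 × 93 = 837.
Suppose k of them are at most 21. Those contribute at most 21 each and the rest at most 125 each.
So the total is at most 21k + 125(9 − k) = 1125 − 104k. This must still be ≥ 837, so k ≤ 2.
k = 2 is achieved by 2 values at 21 and 7 at 125, total 917; lower one of the 125's by 80 (still > 21) to reach 837.

2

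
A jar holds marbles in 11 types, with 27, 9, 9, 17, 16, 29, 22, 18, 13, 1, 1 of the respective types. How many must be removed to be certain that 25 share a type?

In the worst case you take as many as possible of each type without reaching 25: 24 + 9 + 9 + 17 + 16 + 24 + 22 + 18 + 13 + 1 + 1 = 154.
The next one must give 25 of some type, so 154 + 1 = 155.

155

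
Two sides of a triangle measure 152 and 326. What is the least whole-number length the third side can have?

175

The third side must exceed |152 − 326| = 174.
The smallest integer above 174 is 175.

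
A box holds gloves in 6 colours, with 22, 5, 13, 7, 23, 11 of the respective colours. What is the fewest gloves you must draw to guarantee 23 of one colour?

81

In the worst case you take as many as possible of each colour without reaching 23: 22 + 5 + 13 + 7 + 22 + 11 = 80.
The next one must give 23 of some colour, so 80 + 1 = 81.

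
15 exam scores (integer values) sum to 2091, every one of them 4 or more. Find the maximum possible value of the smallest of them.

If every one of the 15 were at least 140, the total would be at least 15 × 140 = 2100 > 2091.
Taking 9 copies of 139 and 6 copies of 140 gives exactly 2091, so 139 is attained.

139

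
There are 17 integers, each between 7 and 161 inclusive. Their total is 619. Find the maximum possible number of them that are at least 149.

3

Suppose k of them are at least 149. Those contribute at least 149 each and the other 17 − k at least 7 each.
So the total is at least 149k + 7(17 − k) = 119 + 142k. This must be ≤ 619, giving k ≤ 3.
k = 3 is achieved by 3 values at 149 and 14 at 7, total 545; add 74 to one value (staying below 149) to reach 619.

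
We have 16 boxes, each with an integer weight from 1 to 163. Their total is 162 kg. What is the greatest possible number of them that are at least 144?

1

Suppose k of them are at least 144. Those contribute at least 144 each and the other 16 − k at least 1 each.
So the total is at least 144k + 1(16 − k) = 16 + 143k. This must be ≤ 162, giving k ≤ 1.
k = 1 is achieved by 1 value at 144 and 15 at 1, total 159; add 3 to one value (staying below 144) to reach 162.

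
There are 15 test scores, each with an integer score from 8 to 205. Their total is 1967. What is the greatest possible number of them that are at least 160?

12

Suppose k of them are at least 160. Those contribute at least 160 each and the other 15 − k at least 8 each.
So the total is at least 160k + 8(15 − k) = 120 + 152k. This must be ≤ 1967, giving k ≤ 12.
k = 12 is achieved by 12 values at 160 and 3 at 8, total 1944; add 23 to one value (staying below 160) to reach 1967.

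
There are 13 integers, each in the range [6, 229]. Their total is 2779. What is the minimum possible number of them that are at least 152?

Each value short of 152 is at most 151, costing at least 229 − 151 = 78 against the maximum total of 2977.
We can afford to lose at most 2977 − 2779 = 198, so at most ⌊198/78⌋ = 2 fall short, and at least 11 are ≥ 152.
Exactly 11 works: 11 values at 229 and 2 at 151 total 2821; lower one of the high values by 42 (still ≥ 152) to hit 2779.

11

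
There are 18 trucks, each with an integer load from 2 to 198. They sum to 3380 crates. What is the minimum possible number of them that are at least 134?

Each value short of 134 is at most 133, costing at least 198 − 133 = 65 against the maximum total of 3564.
We can afford to lose at most 3564 − 3380 = 184, so at most ⌊184/65⌋ = 2 fall short, and at least 16 are ≥ 134.
Exactly 16 works: 16 values at 198 and 2 at 133 total 3434; lower one of the high values by 54 (still ≥ 134) to hit 3380.

16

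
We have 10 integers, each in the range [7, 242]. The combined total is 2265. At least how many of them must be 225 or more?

2

If only k of them are at least 225, the other 10 − k are at most 224, so the total is at most k·242 + (10 − k)·224.
This must reach 2265, so k·242 + (10 − k)·224 ≥ 2265, giving k ≥ 2.
Exactly 2 works: 2 values at 242 and 8 at 224 total 2276; lower one of the high values by 11 (still ≥ 225) to hit 2265.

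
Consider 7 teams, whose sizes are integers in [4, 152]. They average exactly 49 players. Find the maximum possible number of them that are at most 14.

The total is 7 × 49 = 343.
Suppose k of them are at most 14. Those contribute at most 14 each and the rest at most 152 each.
So the total is at most 14k + 152(7 − k) = 1064 − 138k. This must still be ≥ 343, so k ≤ 5.
k = 5 is achieved by 5 values at 14 and 2 at 152, total 374; lower one of the 152's by 31 (still > 14) to reach 343.

5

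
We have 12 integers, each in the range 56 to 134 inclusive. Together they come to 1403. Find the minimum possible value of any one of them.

Minimizing one value means maximizing the remaining 11.
The other 11 can take up 11 × 134 = 1474 ≥ 1403 − 56, so one integer can sit at its floor of 56.
Achievable: one at 56 and the other 11 totalling 1347, which fits since 11 × 56 ≤ 1347 ≤ 11 × 134.

56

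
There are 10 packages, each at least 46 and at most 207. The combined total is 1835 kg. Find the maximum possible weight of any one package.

Maximizing one value means minimizing the remaining 9.
The other 9 contribute at least 9 × 46 = 414, leaving at most 1835 − 414 = 1421.
But each package is capped at 207, so the maximum is 207.
Achievable: one at 207 and the other 9 totalling 1628, which fits since 9 × 46 ≤ 1628 ≤ 9 × 207.

207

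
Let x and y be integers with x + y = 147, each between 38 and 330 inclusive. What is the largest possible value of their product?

5402

With x + y fixed, xy peaks when the two are closest together.
Taking x = 73 and y = 74 (both in [38, 330]) gives xy = 5402.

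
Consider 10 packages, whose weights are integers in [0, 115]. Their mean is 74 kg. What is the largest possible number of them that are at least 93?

7

The total is 10 × 74 = 740.
With k values at 93 or above and the rest at least 0, the sum is at least 0 + 93k.
Since the sum is 740, we need 93k ≤ 740, i.e. k ≤ 7.
k = 7 is achieved by 7 values at 93 and 3 at 0, total 651; add 89 to one value (staying below 93) to reach 740.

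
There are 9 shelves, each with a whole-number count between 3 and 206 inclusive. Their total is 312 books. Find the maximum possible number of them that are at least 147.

1

If k of the values are ≥ 147, the total is ≥ 147k + 3(9 − k).
Setting 147k + 3(9 − k) ≤ 312 gives 144k ≤ 285, so k ≤ 1.
k = 1 is achieved by 1 value at 147 and 8 at 3, total 171; add 141 to one value (staying below 147) to reach 312.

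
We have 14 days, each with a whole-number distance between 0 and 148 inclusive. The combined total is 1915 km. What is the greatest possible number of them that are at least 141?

With k values at 141 or above and the rest at least 0, the sum is at least 0 + 141k.
Since the sum is 1915, we need 141k ≤ 1915, i.e. k ≤ 13.
k = 13 is achieved by 13 values at 141 and 1 at 0, total 1833; add 82 to one value (staying below 141) to reach 1915.

13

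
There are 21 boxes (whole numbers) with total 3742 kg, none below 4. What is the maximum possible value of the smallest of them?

178

If every one of the 21 were at least 179, the total would be at least 21 × 179 = 3759 > 3742.
Achievable: 17 of them at 178 and 4 at 179 total 3742.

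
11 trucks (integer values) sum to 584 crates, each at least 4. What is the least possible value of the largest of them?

54

The 11 values sum to 584, so their maximum is at least ⌈584/11⌉ = 54.
Achievable: 1 of them at 54 and 10 at 53 total 584.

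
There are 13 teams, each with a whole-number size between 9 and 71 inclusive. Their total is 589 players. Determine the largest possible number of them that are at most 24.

Each value at 24 or below falls at least 71 − 24 = 47 short of the ceiling 71.
The ceiling total is 13 × 71 = 923, and we need 589, so at most ⌊(923 − 589)/47⌋ = 7 can be that low.
k = 7 is achieved by 7 values at 24 and 6 at 71, total 594; lower one of the 71's by 5 (still > 24) to reach 589.

7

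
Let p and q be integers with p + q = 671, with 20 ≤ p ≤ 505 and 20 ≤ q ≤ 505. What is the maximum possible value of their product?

112560

pq = p(671 − p) is maximized when p is as near 671/2 as the bounds allow.
Taking p = 335 and q = 336 (both in [20, 505]) gives pq = 112560.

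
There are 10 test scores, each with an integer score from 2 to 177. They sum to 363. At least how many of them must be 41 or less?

Each value above 41 is at least 42, contributing at least 42 − 2 = 40 above the floor 2.
The sum exceeds the floor total 20 by 343, so at most ⌊343/40⌋ = 8 exceed 41, and at least 2 are ≤ 41.
Exactly 2 works: 2 values at 2 and 8 at 42 total 340; raise one of the low values by 23 (still ≤ 41) to hit 363.

2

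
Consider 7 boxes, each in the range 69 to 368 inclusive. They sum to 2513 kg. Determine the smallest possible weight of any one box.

305

To make one box as small as possible, make the other 6 as large as possible.
The other 6 contribute at most 6 × 368 = 2208, leaving at least 2513 − 2208 = 305.
Since 305 ≥ 69, this is achievable: one at 305 and 6 at 368.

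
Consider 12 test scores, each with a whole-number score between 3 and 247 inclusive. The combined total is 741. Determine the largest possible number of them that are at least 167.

4

If k of the values are ≥ 167, the total is ≥ 167k + 3(12 − k).
Setting 167k + 3(12 − k) ≤ 741 gives 164k ≤ 705, so k ≤ 4.
k = 4 is achieved by 4 values at 167 and 8 at 3, total 692; add 49 to one value (staying below 167) to reach 741.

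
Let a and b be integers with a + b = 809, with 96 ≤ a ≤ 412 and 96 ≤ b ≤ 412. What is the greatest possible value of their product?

163620

For a fixed sum, the product ab is largest when a and b are as close as possible.
Taking a = 404 and b = 405 (both in [96, 412]) gives ab = 163620.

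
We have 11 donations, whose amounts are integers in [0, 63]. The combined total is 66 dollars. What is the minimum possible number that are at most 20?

8

If only k of them are at most 20, the other 11 − k are at least 21, so the total is at least (11 − k)·21 + k·0.
This is ≤ 66, so (11 − k)·21 + 0k ≤ 66, which gives k ≥ 8.
Exactly 8 works: 8 values at 0 and 3 at 21 total 63; raise one of the low values by 3 (still ≤ 20) to hit 66.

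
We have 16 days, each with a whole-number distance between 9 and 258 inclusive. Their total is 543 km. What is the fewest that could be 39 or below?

If only k of them are at most 39, the other 16 − k are at least 40, so the total is at least (16 − k)·40 + k·9.
This is ≤ 543, so (16 − k)·40 + 9k ≤ 543, which gives k ≥ 4.
Exactly 4 works: 4 values at 9 and 12 at 40 total 516; raise one of the low values by 27 (still ≤ 39) to hit 543.

4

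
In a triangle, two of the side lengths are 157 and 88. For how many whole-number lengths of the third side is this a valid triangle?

The triangle inequality gives |157 − 88| < c < 157 + 88, i.e. 69 < c < 245.
So c can be any integer from 70 to 244: 175 values.

175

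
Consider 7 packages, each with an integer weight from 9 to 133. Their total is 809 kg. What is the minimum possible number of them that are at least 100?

4

Each value short of 100 is at most 99, costing at least 133 − 99 = 34 against the maximum total of 931.
We can afford to lose at most 931 − 809 = 122, so at most ⌊122/34⌋ = 3 fall short, and at least 4 are ≥ 100.
Exactly 4 works: 4 values at 133 and 3 at 99 total 829; lower one of the high values by 20 (still ≥ 100) to hit 809.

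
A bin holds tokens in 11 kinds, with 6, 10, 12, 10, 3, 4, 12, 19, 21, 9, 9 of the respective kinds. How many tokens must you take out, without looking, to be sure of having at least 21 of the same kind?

In the worst case you take as many as possible of each kind without reaching 21: 6 + 10 + 12 + 10 + 3 + 4 + 12 + 19 + 20 + 9 + 9 = 114.
The next one must give 21 of some kind, so 114 + 1 = 115.

115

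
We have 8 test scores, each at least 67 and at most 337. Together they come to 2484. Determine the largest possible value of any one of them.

337

Maximizing one value means minimizing the remaining 7.
The other 7 contribute at least 7 × 67 = 469, leaving at most 2484 − 469 = 2015.
But each score is capped at 337, so the maximum is 337.
Achievable: one at 337 and the other 7 totalling 2147, which fits since 7 × 67 ≤ 2147 ≤ 7 × 337.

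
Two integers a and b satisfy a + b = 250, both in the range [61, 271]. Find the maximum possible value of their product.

For a fixed sum, the product ab is largest when a and b are as close as possible.
Taking a = 125 and b = 125 (both in [61, 271]) gives ab = 15625.

15625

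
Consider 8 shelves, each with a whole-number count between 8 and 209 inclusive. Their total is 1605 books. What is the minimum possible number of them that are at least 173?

Each value short of 173 is at most 172, costing at least 209 − 172 = 37 against the maximum total of 1672.
We can afford to lose at most 1672 − 1605 = 67, so at most ⌊67/37⌋ = 1 fall short, and at least 7 are ≥ 173.
Exactly 7 works: 7 values at 209 and 1 at 172 total 1635; lower one of the high values by 30 (still ≥ 173) to hit 1605.

7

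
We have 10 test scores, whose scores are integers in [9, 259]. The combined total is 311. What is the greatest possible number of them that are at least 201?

1

If k of the values are ≥ 201, the total is ≥ 201k + 9(10 − k).
Setting 201k + 9(10 − k) ≤ 311 gives 192k ≤ 221, so k ≤ 1.
k = 1 is achieved by 1 value at 201 and 9 at 9, total 282; add 29 to one value (staying below 201) to reach 311.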